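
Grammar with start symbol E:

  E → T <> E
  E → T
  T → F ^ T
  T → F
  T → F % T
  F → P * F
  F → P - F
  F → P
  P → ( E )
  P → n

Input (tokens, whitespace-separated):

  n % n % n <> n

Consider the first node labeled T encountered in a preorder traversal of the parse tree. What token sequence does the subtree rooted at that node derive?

[E [T [F [P n]] % [T [F [P n]] % [T [F [P n]]]]] <> [E [T [F [P n]]]]]

n % n % n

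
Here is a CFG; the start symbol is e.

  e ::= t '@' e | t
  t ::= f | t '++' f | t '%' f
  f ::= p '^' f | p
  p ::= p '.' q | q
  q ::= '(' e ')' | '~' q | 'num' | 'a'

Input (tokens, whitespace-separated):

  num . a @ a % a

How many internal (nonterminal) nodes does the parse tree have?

[e [t [f [p [p [q num]] . [q a]]]] @ [e [t [t [f [p [q a]]]] % [f [p [q a]]]]]]

16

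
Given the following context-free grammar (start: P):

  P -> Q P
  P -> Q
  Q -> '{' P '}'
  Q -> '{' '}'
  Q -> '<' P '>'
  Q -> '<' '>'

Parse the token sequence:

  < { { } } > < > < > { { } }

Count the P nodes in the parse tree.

7

[P [Q < [P [Q { [P [Q { }]] }]] >] [P [Q < >] [P [Q < >] [P [Q { [P [Q { }]] }]]]]]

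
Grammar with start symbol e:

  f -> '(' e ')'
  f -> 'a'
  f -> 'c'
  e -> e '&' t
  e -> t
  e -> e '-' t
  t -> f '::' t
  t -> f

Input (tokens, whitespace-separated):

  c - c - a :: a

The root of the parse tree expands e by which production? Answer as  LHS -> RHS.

[e [e [e [t [f c]]] - [t [f c]]] - [t [f a] :: [t [f a]]]]

e -> e '-' t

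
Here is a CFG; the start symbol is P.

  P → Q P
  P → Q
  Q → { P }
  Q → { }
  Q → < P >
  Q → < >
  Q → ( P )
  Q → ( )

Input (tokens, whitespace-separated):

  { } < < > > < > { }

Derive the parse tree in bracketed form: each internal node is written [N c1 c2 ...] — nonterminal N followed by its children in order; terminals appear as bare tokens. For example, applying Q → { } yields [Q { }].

P
Q P
{ } P
{ } Q P
{ } < P > P
{ } < Q > P
{ } < < > > P
{ } < < > > Q P
{ } < < > > < > P
{ } < < > > < > Q
{ } < < > > < > { }

[P [Q { }] [P [Q < [P [Q < >]] >] [P [Q < >] [P [Q { }]]]]]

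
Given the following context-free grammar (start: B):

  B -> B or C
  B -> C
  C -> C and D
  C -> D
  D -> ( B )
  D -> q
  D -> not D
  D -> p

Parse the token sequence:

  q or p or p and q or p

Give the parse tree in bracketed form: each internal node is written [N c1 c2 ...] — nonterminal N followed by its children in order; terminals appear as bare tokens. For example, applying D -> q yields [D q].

B
B or C
B or C or C
B or C or C or C
C or C or C or C
D or C or C or C
q or C or C or C
q or D or C or C
q or p or C or C
q or p or C and D or C
q or p or D and D or C
q or p or p and D or C
q or p or p and q or C
q or p or p and q or D
q or p or p and q or p

[B [B [B [B [C [D q]]] or [C [D p]]] or [C [C [D p]] and [D q]]] or [C [D p]]]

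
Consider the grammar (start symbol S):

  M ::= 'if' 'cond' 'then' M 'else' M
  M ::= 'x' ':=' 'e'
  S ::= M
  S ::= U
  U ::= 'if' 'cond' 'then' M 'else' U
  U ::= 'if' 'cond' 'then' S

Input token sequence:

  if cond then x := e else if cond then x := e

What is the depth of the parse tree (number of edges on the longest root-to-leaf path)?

5

[S [U if cond then [M x := e] else [U if cond then [S [M x := e]]]]]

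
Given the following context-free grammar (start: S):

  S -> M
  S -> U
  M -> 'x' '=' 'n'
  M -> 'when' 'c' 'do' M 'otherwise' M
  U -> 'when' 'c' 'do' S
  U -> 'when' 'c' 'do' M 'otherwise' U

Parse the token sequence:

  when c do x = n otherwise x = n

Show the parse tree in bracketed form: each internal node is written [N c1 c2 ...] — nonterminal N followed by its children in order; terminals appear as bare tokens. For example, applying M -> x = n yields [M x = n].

[S [M when c do [M x = n] otherwise [M x = n]]]

S
M
when c do M otherwise M
when c do x = n otherwise M
when c do x = n otherwise x = n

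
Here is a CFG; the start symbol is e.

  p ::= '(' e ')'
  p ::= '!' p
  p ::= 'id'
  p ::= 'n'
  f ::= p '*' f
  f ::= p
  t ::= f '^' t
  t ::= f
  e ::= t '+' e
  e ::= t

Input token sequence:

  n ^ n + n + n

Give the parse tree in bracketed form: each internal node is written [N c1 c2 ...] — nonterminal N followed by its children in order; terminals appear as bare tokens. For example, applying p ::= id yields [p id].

[e [t [f [p n]] ^ [t [f [p n]]]] + [e [t [f [p n]]] + [e [t [f [p n]]]]]]

e
t + e
f ^ t + e
p ^ t + e
n ^ t + e
n ^ f + e
n ^ p + e
n ^ n + e
n ^ n + t + e
n ^ n + f + e
n ^ n + p + e
n ^ n + n + e
n ^ n + n + t
n ^ n + n + f
n ^ n + n + p
n ^ n + n + n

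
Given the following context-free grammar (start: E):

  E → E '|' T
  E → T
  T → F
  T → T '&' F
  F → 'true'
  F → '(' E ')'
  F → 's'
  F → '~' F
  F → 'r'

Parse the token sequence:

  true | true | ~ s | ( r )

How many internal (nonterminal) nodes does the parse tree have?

16

[E [E [E [E [T [F true]]] | [T [F true]]] | [T [F ~ [F s]]]] | [T [F ( [E [T [F r]]] )]]]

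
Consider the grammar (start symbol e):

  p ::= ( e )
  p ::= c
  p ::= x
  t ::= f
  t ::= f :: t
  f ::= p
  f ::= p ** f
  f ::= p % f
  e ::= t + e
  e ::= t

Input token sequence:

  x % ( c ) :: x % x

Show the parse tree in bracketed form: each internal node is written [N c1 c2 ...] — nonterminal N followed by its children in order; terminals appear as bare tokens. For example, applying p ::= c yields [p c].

e
t
f :: t
p % f :: t
x % f :: t
x % p :: t
x % ( e ) :: t
x % ( t ) :: t
x % ( f ) :: t
x % ( p ) :: t
x % ( c ) :: t
x % ( c ) :: f
x % ( c ) :: p % f
x % ( c ) :: x % f
x % ( c ) :: x % p
x % ( c ) :: x % x

[e [t [f [p x] % [f [p ( [e [t [f [p c]]]] )]]] :: [t [f [p x] % [f [p x]]]]]]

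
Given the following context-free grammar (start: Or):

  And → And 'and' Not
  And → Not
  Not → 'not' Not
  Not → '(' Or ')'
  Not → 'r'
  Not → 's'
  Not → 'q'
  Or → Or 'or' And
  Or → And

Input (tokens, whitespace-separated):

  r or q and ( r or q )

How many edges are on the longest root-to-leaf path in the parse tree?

7

[Or [Or [And [Not r]]] or [And [And [Not q]] and [Not ( [Or [Or [And [Not r]]] or [And [Not q]]] )]]]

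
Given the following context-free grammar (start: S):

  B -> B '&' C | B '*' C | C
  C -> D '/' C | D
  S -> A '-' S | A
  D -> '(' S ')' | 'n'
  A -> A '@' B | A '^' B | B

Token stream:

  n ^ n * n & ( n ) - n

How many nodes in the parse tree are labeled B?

[S [A [A [B [C [D n]]]] ^ [B [B [B [C [D n]]] * [C [D n]]] & [C [D ( [S [A [B [C [D n]]]]] )]]]] - [S [A [B [C [D n]]]]]]

6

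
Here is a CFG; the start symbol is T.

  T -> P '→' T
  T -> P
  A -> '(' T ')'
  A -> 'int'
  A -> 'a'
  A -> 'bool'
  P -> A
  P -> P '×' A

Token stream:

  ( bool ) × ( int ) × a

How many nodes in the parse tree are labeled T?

[T [P [P [P [A ( [T [P [A bool]]] )]] × [A ( [T [P [A int]]] )]] × [A a]]]

3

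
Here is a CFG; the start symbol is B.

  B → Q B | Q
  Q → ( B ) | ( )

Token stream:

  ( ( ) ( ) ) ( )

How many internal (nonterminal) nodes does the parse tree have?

8

[B [Q ( [B [Q ( )] [B [Q ( )]]] )] [B [Q ( )]]]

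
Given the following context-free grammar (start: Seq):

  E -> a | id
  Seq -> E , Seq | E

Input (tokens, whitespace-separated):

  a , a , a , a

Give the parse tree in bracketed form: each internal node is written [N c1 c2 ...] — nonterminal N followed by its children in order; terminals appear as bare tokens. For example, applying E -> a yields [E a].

[Seq [E a] , [Seq [E a] , [Seq [E a] , [Seq [E a]]]]]

Seq
E , Seq
a , Seq
a , E , Seq
a , a , Seq
a , a , E , Seq
a , a , a , Seq
a , a , a , E
a , a , a , a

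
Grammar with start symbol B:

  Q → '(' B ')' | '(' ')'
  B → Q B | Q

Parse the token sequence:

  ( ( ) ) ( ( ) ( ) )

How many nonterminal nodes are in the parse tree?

[B [Q ( [B [Q ( )]] )] [B [Q ( [B [Q ( )] [B [Q ( )]]] )]]]

10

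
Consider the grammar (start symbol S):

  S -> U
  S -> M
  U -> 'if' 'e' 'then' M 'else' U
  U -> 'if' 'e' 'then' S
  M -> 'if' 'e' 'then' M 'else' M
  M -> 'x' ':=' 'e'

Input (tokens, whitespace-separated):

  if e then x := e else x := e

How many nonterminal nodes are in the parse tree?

[S [M if e then [M x := e] else [M x := e]]]

4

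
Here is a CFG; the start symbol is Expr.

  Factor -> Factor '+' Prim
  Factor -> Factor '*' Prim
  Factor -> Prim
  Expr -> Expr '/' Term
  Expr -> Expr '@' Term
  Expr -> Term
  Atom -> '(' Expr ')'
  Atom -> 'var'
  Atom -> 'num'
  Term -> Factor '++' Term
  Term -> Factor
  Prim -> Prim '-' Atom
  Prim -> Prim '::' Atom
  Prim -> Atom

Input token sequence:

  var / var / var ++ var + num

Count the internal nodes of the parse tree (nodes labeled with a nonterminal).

22

[Expr [Expr [Expr [Term [Factor [Prim [Atom var]]]]] / [Term [Factor [Prim [Atom var]]]]] / [Term [Factor [Prim [Atom var]]] ++ [Term [Factor [Factor [Prim [Atom var]]] + [Prim [Atom num]]]]]]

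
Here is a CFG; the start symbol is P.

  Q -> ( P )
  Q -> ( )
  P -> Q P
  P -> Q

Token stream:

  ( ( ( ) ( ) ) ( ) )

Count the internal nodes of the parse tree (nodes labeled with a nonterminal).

10

[P [Q ( [P [Q ( [P [Q ( )] [P [Q ( )]]] )] [P [Q ( )]]] )]]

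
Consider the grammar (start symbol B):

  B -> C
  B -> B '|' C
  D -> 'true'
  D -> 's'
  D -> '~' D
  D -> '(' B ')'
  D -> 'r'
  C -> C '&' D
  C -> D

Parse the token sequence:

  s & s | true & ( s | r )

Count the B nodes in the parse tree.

4

[B [B [C [C [D s]] & [D s]]] | [C [C [D true]] & [D ( [B [B [C [D s]]] | [C [D r]]] )]]]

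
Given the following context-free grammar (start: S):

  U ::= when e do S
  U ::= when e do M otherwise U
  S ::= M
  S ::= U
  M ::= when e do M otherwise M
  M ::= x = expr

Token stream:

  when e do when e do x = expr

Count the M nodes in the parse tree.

1

[S [U when e do [S [U when e do [S [M x = expr]]]]]]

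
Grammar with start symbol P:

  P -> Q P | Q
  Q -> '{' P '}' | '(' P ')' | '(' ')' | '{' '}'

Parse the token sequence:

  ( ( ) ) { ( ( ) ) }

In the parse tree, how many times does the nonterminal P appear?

[P [Q ( [P [Q ( )]] )] [P [Q { [P [Q ( [P [Q ( )]] )]] }]]]

5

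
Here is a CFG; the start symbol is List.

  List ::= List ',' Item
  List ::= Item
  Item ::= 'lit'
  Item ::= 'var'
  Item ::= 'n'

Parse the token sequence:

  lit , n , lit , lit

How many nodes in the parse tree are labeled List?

4

[List [List [List [List [Item lit]] , [Item n]] , [Item lit]] , [Item lit]]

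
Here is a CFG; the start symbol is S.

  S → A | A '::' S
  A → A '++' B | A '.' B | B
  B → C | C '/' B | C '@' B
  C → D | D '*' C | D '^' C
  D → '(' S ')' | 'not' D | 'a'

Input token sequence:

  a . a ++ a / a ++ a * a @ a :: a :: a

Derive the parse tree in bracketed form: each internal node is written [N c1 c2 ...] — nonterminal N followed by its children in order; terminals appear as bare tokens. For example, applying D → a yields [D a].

[S [A [A [A [A [B [C [D a]]]] . [B [C [D a]]]] ++ [B [C [D a]] / [B [C [D a]]]]] ++ [B [C [D a] * [C [D a]]] @ [B [C [D a]]]]] :: [S [A [B [C [D a]]]] :: [S [A [B [C [D a]]]]]]]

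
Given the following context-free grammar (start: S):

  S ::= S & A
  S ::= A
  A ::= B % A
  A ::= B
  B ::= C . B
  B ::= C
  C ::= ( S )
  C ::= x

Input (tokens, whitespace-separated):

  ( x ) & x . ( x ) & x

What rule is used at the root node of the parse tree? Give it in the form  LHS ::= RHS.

[S [S [S [A [B [C ( [S [A [B [C x]]]] )]]]] & [A [B [C x] . [B [C ( [S [A [B [C x]]]] )]]]]] & [A [B [C x]]]]

S ::= S & A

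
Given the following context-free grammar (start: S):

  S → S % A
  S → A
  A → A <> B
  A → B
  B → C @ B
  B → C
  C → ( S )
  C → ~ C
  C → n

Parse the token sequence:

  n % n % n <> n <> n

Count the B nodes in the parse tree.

[S [S [S [A [B [C n]]]] % [A [B [C n]]]] % [A [A [A [B [C n]]] <> [B [C n]]] <> [B [C n]]]]

5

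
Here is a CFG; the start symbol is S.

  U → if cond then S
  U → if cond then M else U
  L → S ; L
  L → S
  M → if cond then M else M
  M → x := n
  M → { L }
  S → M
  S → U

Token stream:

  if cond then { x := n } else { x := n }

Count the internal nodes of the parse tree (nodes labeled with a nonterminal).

10

[S [M if cond then [M { [L [S [M x := n]]] }] else [M { [L [S [M x := n]]] }]]]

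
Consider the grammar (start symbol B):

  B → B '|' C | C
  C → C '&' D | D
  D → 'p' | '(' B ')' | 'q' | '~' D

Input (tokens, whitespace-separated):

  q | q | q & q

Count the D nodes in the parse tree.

4

[B [B [B [C [D q]]] | [C [D q]]] | [C [C [D q]] & [D q]]]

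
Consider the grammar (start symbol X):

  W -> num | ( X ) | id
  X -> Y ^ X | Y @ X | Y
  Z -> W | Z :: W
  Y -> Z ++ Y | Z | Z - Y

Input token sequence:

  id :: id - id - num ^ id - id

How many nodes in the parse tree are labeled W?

6

[X [Y [Z [Z [W id]] :: [W id]] - [Y [Z [W id]] - [Y [Z [W num]]]]] ^ [X [Y [Z [W id]] - [Y [Z [W id]]]]]]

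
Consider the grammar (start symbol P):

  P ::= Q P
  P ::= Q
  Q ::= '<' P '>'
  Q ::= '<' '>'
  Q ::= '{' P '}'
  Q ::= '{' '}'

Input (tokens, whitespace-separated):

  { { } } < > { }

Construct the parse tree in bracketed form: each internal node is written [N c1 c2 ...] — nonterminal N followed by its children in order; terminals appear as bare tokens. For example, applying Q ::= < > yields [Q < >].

[P [Q { [P [Q { }]] }] [P [Q < >] [P [Q { }]]]]

P
Q P
{ P } P
{ Q } P
{ { } } P
{ { } } Q P
{ { } } < > P
{ { } } < > Q
{ { } } < > { }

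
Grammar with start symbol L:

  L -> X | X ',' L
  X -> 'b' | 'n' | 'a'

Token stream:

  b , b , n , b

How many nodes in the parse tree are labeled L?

4

[L [X b] , [L [X b] , [L [X n] , [L [X b]]]]]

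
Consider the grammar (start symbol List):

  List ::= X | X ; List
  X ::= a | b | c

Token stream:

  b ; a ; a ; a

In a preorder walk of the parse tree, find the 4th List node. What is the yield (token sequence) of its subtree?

a

[List [X b] ; [List [X a] ; [List [X a] ; [List [X a]]]]]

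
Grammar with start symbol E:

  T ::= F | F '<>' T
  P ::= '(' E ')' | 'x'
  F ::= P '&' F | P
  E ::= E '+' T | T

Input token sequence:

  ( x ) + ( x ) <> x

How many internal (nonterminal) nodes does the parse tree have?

[E [E [T [F [P ( [E [T [F [P x]]]] )]]]] + [T [F [P ( [E [T [F [P x]]]] )]] <> [T [F [P x]]]]]

19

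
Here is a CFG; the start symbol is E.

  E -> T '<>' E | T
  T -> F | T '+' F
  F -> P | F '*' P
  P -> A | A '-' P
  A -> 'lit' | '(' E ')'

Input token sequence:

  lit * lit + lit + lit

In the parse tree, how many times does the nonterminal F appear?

[E [T [T [T [F [F [P [A lit]]] * [P [A lit]]]] + [F [P [A lit]]]] + [F [P [A lit]]]]]

4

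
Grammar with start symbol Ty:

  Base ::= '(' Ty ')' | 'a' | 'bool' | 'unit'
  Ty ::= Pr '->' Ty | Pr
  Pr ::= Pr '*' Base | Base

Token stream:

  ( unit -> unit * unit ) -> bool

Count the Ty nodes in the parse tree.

[Ty [Pr [Base ( [Ty [Pr [Base unit]] -> [Ty [Pr [Pr [Base unit]] * [Base unit]]]] )]] -> [Ty [Pr [Base bool]]]]

4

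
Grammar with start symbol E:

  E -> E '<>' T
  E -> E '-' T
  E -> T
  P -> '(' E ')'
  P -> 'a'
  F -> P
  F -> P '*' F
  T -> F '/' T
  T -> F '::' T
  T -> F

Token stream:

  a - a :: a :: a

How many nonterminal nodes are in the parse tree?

[E [E [T [F [P a]]]] - [T [F [P a]] :: [T [F [P a]] :: [T [F [P a]]]]]]

14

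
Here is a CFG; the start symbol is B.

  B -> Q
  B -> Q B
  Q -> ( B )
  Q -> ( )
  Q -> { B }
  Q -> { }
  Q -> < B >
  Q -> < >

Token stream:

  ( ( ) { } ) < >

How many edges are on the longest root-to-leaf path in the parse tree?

5

[B [Q ( [B [Q ( )] [B [Q { }]]] )] [B [Q < >]]]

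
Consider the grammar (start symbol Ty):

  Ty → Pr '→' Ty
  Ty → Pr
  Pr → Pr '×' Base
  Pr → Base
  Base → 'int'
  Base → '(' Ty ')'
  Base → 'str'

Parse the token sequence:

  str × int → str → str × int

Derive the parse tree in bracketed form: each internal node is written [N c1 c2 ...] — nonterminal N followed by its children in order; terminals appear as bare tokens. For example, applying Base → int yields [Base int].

[Ty [Pr [Pr [Base str]] × [Base int]] → [Ty [Pr [Base str]] → [Ty [Pr [Pr [Base str]] × [Base int]]]]]

Ty
Pr → Ty
Pr × Base → Ty
Base × Base → Ty
str × Base → Ty
str × int → Ty
str × int → Pr → Ty
str × int → Base → Ty
str × int → str → Ty
str × int → str → Pr
str × int → str → Pr × Base
str × int → str → Base × Base
str × int → str → str × Base
str × int → str → str × int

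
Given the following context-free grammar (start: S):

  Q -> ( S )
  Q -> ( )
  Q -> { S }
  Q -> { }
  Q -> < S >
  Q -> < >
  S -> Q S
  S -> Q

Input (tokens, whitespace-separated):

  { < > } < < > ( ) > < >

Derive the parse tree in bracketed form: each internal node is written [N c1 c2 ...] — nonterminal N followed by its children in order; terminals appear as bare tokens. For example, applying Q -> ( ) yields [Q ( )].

[S [Q { [S [Q < >]] }] [S [Q < [S [Q < >] [S [Q ( )]]] >] [S [Q < >]]]]

S
Q S
{ S } S
{ Q } S
{ < > } S
{ < > } Q S
{ < > } < S > S
{ < > } < Q S > S
{ < > } < < > S > S
{ < > } < < > Q > S
{ < > } < < > ( ) > S
{ < > } < < > ( ) > Q
{ < > } < < > ( ) > < >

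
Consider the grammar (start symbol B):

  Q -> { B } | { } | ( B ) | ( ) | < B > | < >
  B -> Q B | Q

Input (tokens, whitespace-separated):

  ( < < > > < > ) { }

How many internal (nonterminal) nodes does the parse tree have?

10

[B [Q ( [B [Q < [B [Q < >]] >] [B [Q < >]]] )] [B [Q { }]]]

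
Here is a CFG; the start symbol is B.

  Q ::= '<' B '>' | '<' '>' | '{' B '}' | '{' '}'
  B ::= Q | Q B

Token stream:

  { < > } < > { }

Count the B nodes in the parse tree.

4

[B [Q { [B [Q < >]] }] [B [Q < >] [B [Q { }]]]]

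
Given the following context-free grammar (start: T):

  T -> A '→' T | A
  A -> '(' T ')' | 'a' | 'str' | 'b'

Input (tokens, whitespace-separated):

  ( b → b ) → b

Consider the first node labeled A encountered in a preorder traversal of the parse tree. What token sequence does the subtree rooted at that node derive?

( b → b )

[T [A ( [T [A b] → [T [A b]]] )] → [T [A b]]]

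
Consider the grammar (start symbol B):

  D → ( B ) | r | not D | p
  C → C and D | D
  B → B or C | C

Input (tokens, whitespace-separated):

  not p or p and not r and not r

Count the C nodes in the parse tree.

[B [B [C [D not [D p]]]] or [C [C [C [D p]] and [D not [D r]]] and [D not [D r]]]]

4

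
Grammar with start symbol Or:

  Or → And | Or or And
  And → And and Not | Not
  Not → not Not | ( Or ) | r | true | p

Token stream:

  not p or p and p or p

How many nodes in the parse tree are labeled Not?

5

[Or [Or [Or [And [Not not [Not p]]]] or [And [And [Not p]] and [Not p]]] or [And [Not p]]]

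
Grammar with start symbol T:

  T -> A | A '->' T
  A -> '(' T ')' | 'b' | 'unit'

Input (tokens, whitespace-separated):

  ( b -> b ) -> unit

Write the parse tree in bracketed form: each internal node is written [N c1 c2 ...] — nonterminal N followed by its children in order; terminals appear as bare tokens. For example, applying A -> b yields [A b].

[T [A ( [T [A b] -> [T [A b]]] )] -> [T [A unit]]]

T
A -> T
( T ) -> T
( A -> T ) -> T
( b -> T ) -> T
( b -> A ) -> T
( b -> b ) -> T
( b -> b ) -> A
( b -> b ) -> unit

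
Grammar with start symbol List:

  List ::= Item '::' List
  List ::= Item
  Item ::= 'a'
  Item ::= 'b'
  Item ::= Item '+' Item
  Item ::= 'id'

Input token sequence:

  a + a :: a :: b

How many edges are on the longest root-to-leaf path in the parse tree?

[List [Item [Item a] + [Item a]] :: [List [Item a] :: [List [Item b]]]]

4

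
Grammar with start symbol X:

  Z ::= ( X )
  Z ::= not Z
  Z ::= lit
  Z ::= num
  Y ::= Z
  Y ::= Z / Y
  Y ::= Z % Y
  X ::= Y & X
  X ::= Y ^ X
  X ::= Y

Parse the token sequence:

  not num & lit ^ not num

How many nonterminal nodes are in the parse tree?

11

[X [Y [Z not [Z num]]] & [X [Y [Z lit]] ^ [X [Y [Z not [Z num]]]]]]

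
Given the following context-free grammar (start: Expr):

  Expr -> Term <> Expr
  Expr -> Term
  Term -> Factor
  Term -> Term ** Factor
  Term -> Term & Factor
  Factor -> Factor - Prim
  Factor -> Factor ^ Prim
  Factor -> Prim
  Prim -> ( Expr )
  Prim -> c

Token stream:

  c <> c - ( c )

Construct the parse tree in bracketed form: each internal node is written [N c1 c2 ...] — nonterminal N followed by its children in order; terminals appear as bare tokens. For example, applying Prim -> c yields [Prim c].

Expr
Term <> Expr
Factor <> Expr
Prim <> Expr
c <> Expr
c <> Term
c <> Factor
c <> Factor - Prim
c <> Prim - Prim
c <> c - Prim
c <> c - ( Expr )
c <> c - ( Term )
c <> c - ( Factor )
c <> c - ( Prim )
c <> c - ( c )

[Expr [Term [Factor [Prim c]]] <> [Expr [Term [Factor [Factor [Prim c]] - [Prim ( [Expr [Term [Factor [Prim c]]]] )]]]]]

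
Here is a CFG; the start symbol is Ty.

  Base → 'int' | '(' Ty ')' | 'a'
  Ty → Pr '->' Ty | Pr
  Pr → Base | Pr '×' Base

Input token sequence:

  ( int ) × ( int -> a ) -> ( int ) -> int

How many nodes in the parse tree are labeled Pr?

[Ty [Pr [Pr [Base ( [Ty [Pr [Base int]]] )]] × [Base ( [Ty [Pr [Base int]] -> [Ty [Pr [Base a]]]] )]] -> [Ty [Pr [Base ( [Ty [Pr [Base int]]] )]] -> [Ty [Pr [Base int]]]]]

8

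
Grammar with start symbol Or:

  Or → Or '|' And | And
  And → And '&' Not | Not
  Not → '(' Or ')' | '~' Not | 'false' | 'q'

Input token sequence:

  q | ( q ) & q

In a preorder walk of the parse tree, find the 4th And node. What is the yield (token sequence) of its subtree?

q

[Or [Or [And [Not q]]] | [And [And [Not ( [Or [And [Not q]]] )]] & [Not q]]]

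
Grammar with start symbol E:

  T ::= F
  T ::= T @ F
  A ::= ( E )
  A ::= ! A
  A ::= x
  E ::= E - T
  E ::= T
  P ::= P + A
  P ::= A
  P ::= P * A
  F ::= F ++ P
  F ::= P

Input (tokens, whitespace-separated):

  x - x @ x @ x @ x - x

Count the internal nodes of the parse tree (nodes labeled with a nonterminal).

27

[E [E [E [T [F [P [A x]]]]] - [T [T [T [T [F [P [A x]]]] @ [F [P [A x]]]] @ [F [P [A x]]]] @ [F [P [A x]]]]] - [T [F [P [A x]]]]]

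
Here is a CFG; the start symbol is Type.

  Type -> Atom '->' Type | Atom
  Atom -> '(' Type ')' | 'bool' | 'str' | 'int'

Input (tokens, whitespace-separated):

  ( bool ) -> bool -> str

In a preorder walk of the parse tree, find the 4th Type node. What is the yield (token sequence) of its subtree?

str

[Type [Atom ( [Type [Atom bool]] )] -> [Type [Atom bool] -> [Type [Atom str]]]]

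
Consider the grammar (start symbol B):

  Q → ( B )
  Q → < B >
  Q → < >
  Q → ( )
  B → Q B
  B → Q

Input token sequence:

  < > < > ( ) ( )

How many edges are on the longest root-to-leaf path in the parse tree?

5

[B [Q < >] [B [Q < >] [B [Q ( )] [B [Q ( )]]]]]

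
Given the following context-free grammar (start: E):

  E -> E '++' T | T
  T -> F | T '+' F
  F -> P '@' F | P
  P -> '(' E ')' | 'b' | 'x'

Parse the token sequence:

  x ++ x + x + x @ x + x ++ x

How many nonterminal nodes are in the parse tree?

[E [E [E [T [F [P x]]]] ++ [T [T [T [T [F [P x]]] + [F [P x]]] + [F [P x] @ [F [P x]]]] + [F [P x]]]] ++ [T [F [P x]]]]

23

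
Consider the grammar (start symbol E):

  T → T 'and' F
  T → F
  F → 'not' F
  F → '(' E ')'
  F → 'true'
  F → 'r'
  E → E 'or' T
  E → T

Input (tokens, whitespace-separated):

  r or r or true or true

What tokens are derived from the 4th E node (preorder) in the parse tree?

[E [E [E [E [T [F r]]] or [T [F r]]] or [T [F true]]] or [T [F true]]]

r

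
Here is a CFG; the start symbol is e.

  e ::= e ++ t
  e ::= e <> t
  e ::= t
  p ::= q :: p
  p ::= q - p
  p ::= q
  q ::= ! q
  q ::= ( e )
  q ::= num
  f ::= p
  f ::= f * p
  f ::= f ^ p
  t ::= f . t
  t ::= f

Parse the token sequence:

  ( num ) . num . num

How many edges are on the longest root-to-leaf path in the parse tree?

[e [t [f [p [q ( [e [t [f [p [q num]]]]] )]]] . [t [f [p [q num]]] . [t [f [p [q num]]]]]]]

10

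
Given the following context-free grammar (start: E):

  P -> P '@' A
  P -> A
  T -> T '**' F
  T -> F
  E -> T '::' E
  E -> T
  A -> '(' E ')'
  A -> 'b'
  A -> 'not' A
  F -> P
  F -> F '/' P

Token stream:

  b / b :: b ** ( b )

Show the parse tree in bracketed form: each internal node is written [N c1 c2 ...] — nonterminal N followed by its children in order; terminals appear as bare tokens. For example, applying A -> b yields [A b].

[E [T [F [F [P [A b]]] / [P [A b]]]] :: [E [T [T [F [P [A b]]]] ** [F [P [A ( [E [T [F [P [A b]]]]] )]]]]]]

E
T :: E
F :: E
F / P :: E
P / P :: E
A / P :: E
b / P :: E
b / A :: E
b / b :: E
b / b :: T
b / b :: T ** F
b / b :: F ** F
b / b :: P ** F
b / b :: A ** F
b / b :: b ** F
b / b :: b ** P
b / b :: b ** A
b / b :: b ** ( E )
b / b :: b ** ( T )
b / b :: b ** ( F )
b / b :: b ** ( P )
b / b :: b ** ( A )
b / b :: b ** ( b )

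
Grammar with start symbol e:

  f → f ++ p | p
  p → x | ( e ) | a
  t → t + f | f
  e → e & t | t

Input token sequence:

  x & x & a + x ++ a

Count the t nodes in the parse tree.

[e [e [e [t [f [p x]]]] & [t [f [p x]]]] & [t [t [f [p a]]] + [f [f [p x]] ++ [p a]]]]

4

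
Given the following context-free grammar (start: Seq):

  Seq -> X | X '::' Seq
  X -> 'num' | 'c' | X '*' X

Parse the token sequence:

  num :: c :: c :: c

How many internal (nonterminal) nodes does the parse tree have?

8

[Seq [X num] :: [Seq [X c] :: [Seq [X c] :: [Seq [X c]]]]]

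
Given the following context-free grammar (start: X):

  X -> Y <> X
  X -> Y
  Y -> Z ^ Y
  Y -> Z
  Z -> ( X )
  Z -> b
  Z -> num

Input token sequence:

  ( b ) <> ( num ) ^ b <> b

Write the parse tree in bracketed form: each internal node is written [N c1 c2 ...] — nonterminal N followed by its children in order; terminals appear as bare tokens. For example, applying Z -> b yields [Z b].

X
Y <> X
Z <> X
( X ) <> X
( Y ) <> X
( Z ) <> X
( b ) <> X
( b ) <> Y <> X
( b ) <> Z ^ Y <> X
( b ) <> ( X ) ^ Y <> X
( b ) <> ( Y ) ^ Y <> X
( b ) <> ( Z ) ^ Y <> X
( b ) <> ( num ) ^ Y <> X
( b ) <> ( num ) ^ Z <> X
( b ) <> ( num ) ^ b <> X
( b ) <> ( num ) ^ b <> Y
( b ) <> ( num ) ^ b <> Z
( b ) <> ( num ) ^ b <> b

[X [Y [Z ( [X [Y [Z b]]] )]] <> [X [Y [Z ( [X [Y [Z num]]] )] ^ [Y [Z b]]] <> [X [Y [Z b]]]]]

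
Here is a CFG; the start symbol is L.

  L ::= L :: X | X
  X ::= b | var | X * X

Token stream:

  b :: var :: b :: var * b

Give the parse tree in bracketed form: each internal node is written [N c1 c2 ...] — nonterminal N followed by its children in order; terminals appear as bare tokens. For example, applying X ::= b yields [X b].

L
L :: X
L :: X :: X
L :: X :: X :: X
X :: X :: X :: X
b :: X :: X :: X
b :: var :: X :: X
b :: var :: b :: X
b :: var :: b :: X * X
b :: var :: b :: var * X
b :: var :: b :: var * b

[L [L [L [L [X b]] :: [X var]] :: [X b]] :: [X [X var] * [X b]]]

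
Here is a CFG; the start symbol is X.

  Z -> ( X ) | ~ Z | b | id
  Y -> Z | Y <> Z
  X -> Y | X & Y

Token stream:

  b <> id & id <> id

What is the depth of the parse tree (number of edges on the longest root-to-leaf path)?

[X [X [Y [Y [Z b]] <> [Z id]]] & [Y [Y [Z id]] <> [Z id]]]

5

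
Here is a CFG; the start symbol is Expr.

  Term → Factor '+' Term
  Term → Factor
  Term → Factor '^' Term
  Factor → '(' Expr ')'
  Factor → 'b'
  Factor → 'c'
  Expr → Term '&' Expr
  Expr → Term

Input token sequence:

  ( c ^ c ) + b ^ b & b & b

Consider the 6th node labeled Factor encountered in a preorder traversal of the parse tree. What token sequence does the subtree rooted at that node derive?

[Expr [Term [Factor ( [Expr [Term [Factor c] ^ [Term [Factor c]]]] )] + [Term [Factor b] ^ [Term [Factor b]]]] & [Expr [Term [Factor b]] & [Expr [Term [Factor b]]]]]

b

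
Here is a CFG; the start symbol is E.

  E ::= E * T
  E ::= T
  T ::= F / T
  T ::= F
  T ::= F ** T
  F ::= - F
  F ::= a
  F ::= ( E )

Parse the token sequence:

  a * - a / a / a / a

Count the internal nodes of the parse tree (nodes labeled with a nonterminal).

[E [E [T [F a]]] * [T [F - [F a]] / [T [F a] / [T [F a] / [T [F a]]]]]]

13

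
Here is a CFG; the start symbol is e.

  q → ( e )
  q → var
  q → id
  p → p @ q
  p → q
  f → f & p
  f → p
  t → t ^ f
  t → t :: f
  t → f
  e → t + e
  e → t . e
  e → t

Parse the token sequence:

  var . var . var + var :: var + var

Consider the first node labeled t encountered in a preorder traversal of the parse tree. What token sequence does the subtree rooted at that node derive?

[e [t [f [p [q var]]]] . [e [t [f [p [q var]]]] . [e [t [f [p [q var]]]] + [e [t [t [f [p [q var]]]] :: [f [p [q var]]]] + [e [t [f [p [q var]]]]]]]]]

var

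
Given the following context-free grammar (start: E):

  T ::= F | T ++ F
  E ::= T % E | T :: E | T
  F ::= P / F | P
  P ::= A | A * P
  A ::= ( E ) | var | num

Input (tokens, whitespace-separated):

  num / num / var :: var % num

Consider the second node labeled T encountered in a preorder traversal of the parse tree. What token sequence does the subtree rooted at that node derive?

[E [T [F [P [A num]] / [F [P [A num]] / [F [P [A var]]]]]] :: [E [T [F [P [A var]]]] % [E [T [F [P [A num]]]]]]]

var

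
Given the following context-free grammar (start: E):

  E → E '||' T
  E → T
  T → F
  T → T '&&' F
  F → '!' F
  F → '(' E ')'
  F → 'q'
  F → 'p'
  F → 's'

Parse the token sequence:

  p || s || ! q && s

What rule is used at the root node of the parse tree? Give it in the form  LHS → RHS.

[E [E [E [T [F p]]] || [T [F s]]] || [T [T [F ! [F q]]] && [F s]]]

E → E '||' T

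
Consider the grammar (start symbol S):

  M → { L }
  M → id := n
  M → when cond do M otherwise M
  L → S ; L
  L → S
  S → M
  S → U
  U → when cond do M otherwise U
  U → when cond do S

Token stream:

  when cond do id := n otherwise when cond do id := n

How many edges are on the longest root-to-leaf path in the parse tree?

[S [U when cond do [M id := n] otherwise [U when cond do [S [M id := n]]]]]

5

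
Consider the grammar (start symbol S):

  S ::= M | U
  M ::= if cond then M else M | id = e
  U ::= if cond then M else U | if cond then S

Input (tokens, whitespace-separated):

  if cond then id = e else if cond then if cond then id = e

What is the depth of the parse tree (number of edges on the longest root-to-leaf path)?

7

[S [U if cond then [M id = e] else [U if cond then [S [U if cond then [S [M id = e]]]]]]]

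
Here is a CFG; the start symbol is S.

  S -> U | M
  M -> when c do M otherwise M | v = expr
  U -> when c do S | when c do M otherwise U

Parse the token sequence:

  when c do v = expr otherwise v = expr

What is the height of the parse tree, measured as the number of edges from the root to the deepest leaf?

3

[S [M when c do [M v = expr] otherwise [M v = expr]]]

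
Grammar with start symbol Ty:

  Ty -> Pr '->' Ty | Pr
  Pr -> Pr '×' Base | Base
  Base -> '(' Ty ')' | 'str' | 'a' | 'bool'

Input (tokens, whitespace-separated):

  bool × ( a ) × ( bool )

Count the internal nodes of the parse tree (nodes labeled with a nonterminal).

[Ty [Pr [Pr [Pr [Base bool]] × [Base ( [Ty [Pr [Base a]]] )]] × [Base ( [Ty [Pr [Base bool]]] )]]]

13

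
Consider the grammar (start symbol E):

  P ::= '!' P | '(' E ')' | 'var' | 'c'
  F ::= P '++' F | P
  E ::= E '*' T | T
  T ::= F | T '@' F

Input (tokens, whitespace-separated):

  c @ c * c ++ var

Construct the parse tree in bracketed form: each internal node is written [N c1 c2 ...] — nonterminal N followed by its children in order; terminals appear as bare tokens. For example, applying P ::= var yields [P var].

[E [E [T [T [F [P c]]] @ [F [P c]]]] * [T [F [P c] ++ [F [P var]]]]]

E
E * T
T * T
T @ F * T
F @ F * T
P @ F * T
c @ F * T
c @ P * T
c @ c * T
c @ c * F
c @ c * P ++ F
c @ c * c ++ F
c @ c * c ++ P
c @ c * c ++ var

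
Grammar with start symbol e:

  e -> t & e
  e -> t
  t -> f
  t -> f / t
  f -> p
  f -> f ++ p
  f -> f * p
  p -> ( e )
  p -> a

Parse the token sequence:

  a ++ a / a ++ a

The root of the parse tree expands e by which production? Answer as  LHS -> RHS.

[e [t [f [f [p a]] ++ [p a]] / [t [f [f [p a]] ++ [p a]]]]]

e -> t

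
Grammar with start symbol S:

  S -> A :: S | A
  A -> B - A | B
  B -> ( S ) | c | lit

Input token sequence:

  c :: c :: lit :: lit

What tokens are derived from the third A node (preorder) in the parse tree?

lit

[S [A [B c]] :: [S [A [B c]] :: [S [A [B lit]] :: [S [A [B lit]]]]]]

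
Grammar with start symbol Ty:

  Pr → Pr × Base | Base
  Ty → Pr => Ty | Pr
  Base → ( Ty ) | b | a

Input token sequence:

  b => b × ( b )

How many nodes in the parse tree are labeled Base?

[Ty [Pr [Base b]] => [Ty [Pr [Pr [Base b]] × [Base ( [Ty [Pr [Base b]]] )]]]]

4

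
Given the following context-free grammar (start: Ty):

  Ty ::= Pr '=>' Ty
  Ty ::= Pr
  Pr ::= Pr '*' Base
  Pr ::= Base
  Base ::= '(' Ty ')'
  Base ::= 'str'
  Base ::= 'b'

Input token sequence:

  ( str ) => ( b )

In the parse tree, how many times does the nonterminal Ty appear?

4

[Ty [Pr [Base ( [Ty [Pr [Base str]]] )]] => [Ty [Pr [Base ( [Ty [Pr [Base b]]] )]]]]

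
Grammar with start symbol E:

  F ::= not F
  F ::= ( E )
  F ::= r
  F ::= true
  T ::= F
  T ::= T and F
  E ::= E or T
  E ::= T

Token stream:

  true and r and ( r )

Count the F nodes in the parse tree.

[E [T [T [T [F true]] and [F r]] and [F ( [E [T [F r]]] )]]]

4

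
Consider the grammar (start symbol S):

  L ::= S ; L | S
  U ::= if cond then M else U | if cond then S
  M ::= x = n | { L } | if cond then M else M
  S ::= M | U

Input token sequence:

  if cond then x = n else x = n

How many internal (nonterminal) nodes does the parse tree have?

[S [M if cond then [M x = n] else [M x = n]]]

4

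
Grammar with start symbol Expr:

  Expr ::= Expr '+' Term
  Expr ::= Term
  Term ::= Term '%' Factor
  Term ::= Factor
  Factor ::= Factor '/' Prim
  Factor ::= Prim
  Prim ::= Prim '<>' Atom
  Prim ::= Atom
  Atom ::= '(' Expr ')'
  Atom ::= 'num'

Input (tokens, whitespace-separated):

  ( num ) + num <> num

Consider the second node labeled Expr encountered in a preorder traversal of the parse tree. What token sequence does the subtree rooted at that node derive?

( num )

[Expr [Expr [Term [Factor [Prim [Atom ( [Expr [Term [Factor [Prim [Atom num]]]]] )]]]]] + [Term [Factor [Prim [Prim [Atom num]] <> [Atom num]]]]]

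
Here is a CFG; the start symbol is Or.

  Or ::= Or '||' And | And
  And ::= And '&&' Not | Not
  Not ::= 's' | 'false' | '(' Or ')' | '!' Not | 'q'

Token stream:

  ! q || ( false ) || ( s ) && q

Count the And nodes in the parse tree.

[Or [Or [Or [And [Not ! [Not q]]]] || [And [Not ( [Or [And [Not false]]] )]]] || [And [And [Not ( [Or [And [Not s]]] )]] && [Not q]]]

6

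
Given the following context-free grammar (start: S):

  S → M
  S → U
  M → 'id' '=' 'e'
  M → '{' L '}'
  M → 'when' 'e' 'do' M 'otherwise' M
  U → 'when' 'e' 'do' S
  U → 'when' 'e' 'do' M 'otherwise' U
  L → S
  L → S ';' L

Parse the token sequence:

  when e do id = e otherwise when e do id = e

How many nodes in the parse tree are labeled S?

2

[S [U when e do [M id = e] otherwise [U when e do [S [M id = e]]]]]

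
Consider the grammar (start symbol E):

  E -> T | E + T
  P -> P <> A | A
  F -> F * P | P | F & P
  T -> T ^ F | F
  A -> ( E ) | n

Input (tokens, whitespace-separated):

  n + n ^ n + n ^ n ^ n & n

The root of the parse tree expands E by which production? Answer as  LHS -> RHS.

E -> E + T

[E [E [E [T [F [P [A n]]]]] + [T [T [F [P [A n]]]] ^ [F [P [A n]]]]] + [T [T [T [F [P [A n]]]] ^ [F [P [A n]]]] ^ [F [F [P [A n]]] & [P [A n]]]]]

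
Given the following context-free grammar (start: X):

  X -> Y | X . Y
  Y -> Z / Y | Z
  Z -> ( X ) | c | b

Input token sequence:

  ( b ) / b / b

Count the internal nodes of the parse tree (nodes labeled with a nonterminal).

10

[X [Y [Z ( [X [Y [Z b]]] )] / [Y [Z b] / [Y [Z b]]]]]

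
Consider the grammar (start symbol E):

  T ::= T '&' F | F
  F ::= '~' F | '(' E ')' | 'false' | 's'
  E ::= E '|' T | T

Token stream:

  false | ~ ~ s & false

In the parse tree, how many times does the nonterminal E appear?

[E [E [T [F false]]] | [T [T [F ~ [F ~ [F s]]]] & [F false]]]

2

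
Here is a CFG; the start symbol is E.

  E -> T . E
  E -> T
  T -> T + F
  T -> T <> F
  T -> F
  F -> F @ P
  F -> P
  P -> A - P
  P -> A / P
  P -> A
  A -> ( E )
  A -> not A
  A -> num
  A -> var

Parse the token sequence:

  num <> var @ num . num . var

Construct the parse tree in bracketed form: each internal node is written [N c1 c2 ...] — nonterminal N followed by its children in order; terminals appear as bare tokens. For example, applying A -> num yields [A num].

E
T . E
T <> F . E
F <> F . E
P <> F . E
A <> F . E
num <> F . E
num <> F @ P . E
num <> P @ P . E
num <> A @ P . E
num <> var @ P . E
num <> var @ A . E
num <> var @ num . E
num <> var @ num . T . E
num <> var @ num . F . E
num <> var @ num . P . E
num <> var @ num . A . E
num <> var @ num . num . E
num <> var @ num . num . T
num <> var @ num . num . F
num <> var @ num . num . P
num <> var @ num . num . A
num <> var @ num . num . var

[E [T [T [F [P [A num]]]] <> [F [F [P [A var]]] @ [P [A num]]]] . [E [T [F [P [A num]]]] . [E [T [F [P [A var]]]]]]]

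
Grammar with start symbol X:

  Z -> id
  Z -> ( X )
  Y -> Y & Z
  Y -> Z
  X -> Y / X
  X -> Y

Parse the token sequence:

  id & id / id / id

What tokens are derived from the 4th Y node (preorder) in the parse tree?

id

[X [Y [Y [Z id]] & [Z id]] / [X [Y [Z id]] / [X [Y [Z id]]]]]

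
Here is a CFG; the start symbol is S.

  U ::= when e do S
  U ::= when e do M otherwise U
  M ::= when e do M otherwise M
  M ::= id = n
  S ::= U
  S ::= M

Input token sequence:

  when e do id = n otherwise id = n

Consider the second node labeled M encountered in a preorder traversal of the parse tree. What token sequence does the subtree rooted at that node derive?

id = n

[S [M when e do [M id = n] otherwise [M id = n]]]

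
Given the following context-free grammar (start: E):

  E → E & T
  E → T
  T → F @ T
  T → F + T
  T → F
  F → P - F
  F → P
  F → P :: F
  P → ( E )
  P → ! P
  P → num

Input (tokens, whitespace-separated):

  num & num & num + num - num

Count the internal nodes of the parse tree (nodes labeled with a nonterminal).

[E [E [E [T [F [P num]]]] & [T [F [P num]]]] & [T [F [P num]] + [T [F [P num] - [F [P num]]]]]]

17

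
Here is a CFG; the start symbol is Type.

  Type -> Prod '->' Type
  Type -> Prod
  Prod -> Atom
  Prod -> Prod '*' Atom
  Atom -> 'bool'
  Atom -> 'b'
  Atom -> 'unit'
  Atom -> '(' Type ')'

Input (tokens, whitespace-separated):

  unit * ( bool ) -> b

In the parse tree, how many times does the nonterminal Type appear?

[Type [Prod [Prod [Atom unit]] * [Atom ( [Type [Prod [Atom bool]]] )]] -> [Type [Prod [Atom b]]]]

3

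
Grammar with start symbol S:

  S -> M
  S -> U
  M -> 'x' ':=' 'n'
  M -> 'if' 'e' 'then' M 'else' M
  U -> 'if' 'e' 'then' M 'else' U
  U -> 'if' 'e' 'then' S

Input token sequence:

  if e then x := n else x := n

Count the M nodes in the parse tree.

[S [M if e then [M x := n] else [M x := n]]]

3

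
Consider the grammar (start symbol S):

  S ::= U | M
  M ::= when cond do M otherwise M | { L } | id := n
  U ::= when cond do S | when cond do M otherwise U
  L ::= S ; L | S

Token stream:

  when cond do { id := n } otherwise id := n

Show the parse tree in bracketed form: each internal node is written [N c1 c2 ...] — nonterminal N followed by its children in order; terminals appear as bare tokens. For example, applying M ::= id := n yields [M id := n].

S
M
when cond do M otherwise M
when cond do { L } otherwise M
when cond do { S } otherwise M
when cond do { M } otherwise M
when cond do { id := n } otherwise M
when cond do { id := n } otherwise id := n

[S [M when cond do [M { [L [S [M id := n]]] }] otherwise [M id := n]]]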